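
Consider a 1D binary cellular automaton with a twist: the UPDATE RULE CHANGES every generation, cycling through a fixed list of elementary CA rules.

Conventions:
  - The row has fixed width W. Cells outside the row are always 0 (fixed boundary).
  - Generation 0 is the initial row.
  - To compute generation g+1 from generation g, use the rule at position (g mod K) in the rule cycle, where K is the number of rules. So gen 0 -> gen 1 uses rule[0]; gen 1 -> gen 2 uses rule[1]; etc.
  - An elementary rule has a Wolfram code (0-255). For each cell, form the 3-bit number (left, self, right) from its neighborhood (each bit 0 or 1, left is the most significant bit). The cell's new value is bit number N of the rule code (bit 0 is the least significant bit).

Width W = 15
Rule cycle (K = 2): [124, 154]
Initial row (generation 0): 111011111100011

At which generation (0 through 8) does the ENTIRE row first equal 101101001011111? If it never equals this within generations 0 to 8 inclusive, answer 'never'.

Gen 0: 111011111100011
Gen 1 (rule 124): 101110000110011
Gen 2 (rule 154): 001101001101110
Gen 3 (rule 124): 001111101111011
Gen 4 (rule 154): 011111001110010
Gen 5 (rule 124): 010001101011011
Gen 6 (rule 154): 101011000010010
Gen 7 (rule 124): 111111100011011
Gen 8 (rule 154): 111111010110010

Answer: never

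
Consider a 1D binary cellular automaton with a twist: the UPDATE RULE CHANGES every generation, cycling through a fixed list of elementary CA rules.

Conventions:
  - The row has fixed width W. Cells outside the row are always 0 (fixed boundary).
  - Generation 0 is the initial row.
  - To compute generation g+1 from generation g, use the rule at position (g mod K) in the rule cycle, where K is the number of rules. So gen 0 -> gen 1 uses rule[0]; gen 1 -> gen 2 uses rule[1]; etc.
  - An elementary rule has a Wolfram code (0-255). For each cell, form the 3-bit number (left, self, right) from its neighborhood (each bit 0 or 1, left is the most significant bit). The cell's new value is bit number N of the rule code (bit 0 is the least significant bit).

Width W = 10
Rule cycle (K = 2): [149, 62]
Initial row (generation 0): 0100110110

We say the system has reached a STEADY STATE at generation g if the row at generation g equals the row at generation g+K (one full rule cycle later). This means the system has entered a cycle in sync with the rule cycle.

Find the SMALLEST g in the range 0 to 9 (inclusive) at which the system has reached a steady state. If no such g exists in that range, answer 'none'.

Gen 0: 0100110110
Gen 1 (rule 149): 0110000001
Gen 2 (rule 62): 1101000011
Gen 3 (rule 149): 0001111000
Gen 4 (rule 62): 0011000100
Gen 5 (rule 149): 1000110111
Gen 6 (rule 62): 1101101100
Gen 7 (rule 149): 0000000011
Gen 8 (rule 62): 0000000110
Gen 9 (rule 149): 1111110001
Gen 10 (rule 62): 1000001011
Gen 11 (rule 149): 1111101000

Answer: none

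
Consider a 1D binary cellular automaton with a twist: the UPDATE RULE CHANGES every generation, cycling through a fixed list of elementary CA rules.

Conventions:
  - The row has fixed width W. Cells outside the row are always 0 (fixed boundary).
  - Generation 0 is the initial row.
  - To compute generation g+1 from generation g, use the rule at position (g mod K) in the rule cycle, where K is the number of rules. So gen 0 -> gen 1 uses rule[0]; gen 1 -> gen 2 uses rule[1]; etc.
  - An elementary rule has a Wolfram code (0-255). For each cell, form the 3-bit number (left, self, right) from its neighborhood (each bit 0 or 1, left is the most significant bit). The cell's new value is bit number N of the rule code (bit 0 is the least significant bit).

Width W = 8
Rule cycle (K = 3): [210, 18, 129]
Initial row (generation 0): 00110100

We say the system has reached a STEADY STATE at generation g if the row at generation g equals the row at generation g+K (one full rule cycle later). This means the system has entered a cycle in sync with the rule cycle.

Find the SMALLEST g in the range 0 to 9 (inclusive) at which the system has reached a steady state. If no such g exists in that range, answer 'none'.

Gen 0: 00110100
Gen 1 (rule 210): 01010010
Gen 2 (rule 18): 10001101
Gen 3 (rule 129): 00100000
Gen 4 (rule 210): 01010000
Gen 5 (rule 18): 10001000
Gen 6 (rule 129): 00100011
Gen 7 (rule 210): 01010101
Gen 8 (rule 18): 10000000
Gen 9 (rule 129): 00111111
Gen 10 (rule 210): 01011111
Gen 11 (rule 18): 10000000
Gen 12 (rule 129): 00111111

Answer: 8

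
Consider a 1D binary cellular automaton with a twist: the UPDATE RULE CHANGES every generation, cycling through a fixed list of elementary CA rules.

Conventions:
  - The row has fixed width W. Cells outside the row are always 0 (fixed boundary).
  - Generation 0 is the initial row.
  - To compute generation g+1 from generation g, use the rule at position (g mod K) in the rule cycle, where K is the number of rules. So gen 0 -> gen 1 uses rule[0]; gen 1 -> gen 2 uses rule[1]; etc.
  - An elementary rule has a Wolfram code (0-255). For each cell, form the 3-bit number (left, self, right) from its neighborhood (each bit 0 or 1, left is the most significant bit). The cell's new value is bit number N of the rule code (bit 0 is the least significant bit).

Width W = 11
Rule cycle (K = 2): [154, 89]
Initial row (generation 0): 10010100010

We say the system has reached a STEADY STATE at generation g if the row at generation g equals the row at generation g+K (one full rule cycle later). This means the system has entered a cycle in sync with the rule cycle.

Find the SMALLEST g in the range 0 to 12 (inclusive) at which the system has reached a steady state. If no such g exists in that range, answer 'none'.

Gen 0: 10010100010
Gen 1 (rule 154): 01100010101
Gen 2 (rule 89): 01111000000
Gen 3 (rule 154): 11110100000
Gen 4 (rule 89): 10010011111
Gen 5 (rule 154): 01101111110
Gen 6 (rule 89): 01101000011
Gen 7 (rule 154): 11000100110
Gen 8 (rule 89): 11110010111
Gen 9 (rule 154): 11101100110
Gen 10 (rule 89): 10101110111
Gen 11 (rule 154): 00001100110
Gen 12 (rule 89): 11101110111
Gen 13 (rule 154): 11001100110
Gen 14 (rule 89): 11101110111

Answer: 12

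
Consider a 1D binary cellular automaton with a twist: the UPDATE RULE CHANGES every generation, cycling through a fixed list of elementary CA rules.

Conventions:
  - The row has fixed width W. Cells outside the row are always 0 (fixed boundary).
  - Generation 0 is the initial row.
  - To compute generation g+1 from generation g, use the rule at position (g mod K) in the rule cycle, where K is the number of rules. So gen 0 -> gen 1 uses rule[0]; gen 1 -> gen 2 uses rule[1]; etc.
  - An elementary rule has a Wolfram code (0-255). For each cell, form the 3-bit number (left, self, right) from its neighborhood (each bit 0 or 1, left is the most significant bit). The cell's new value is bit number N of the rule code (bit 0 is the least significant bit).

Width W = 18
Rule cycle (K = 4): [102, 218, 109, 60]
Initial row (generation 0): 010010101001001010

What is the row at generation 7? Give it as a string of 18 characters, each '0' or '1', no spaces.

Answer: 010000000100101111

Derivation:
Gen 0: 010010101001001010
Gen 1 (rule 102): 110111111011011110
Gen 2 (rule 218): 110111111011011111
Gen 3 (rule 109): 111100001111110001
Gen 4 (rule 60): 100010001000001001
Gen 5 (rule 102): 100110011000011011
Gen 6 (rule 218): 011111111100111011
Gen 7 (rule 109): 010000000100101111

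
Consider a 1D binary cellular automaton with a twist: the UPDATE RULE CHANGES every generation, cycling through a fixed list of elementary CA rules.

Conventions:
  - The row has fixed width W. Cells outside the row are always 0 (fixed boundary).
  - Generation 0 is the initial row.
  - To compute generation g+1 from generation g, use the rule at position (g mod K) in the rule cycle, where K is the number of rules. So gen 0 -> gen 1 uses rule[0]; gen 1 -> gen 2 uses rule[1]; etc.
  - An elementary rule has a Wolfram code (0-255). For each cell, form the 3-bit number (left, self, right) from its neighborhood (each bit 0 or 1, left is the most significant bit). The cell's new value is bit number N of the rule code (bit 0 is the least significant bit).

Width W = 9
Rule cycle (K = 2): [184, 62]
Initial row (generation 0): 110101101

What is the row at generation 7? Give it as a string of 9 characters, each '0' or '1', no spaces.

Gen 0: 110101101
Gen 1 (rule 184): 101011010
Gen 2 (rule 62): 111110111
Gen 3 (rule 184): 111101110
Gen 4 (rule 62): 100011001
Gen 5 (rule 184): 010010100
Gen 6 (rule 62): 111111110
Gen 7 (rule 184): 111111101

Answer: 111111101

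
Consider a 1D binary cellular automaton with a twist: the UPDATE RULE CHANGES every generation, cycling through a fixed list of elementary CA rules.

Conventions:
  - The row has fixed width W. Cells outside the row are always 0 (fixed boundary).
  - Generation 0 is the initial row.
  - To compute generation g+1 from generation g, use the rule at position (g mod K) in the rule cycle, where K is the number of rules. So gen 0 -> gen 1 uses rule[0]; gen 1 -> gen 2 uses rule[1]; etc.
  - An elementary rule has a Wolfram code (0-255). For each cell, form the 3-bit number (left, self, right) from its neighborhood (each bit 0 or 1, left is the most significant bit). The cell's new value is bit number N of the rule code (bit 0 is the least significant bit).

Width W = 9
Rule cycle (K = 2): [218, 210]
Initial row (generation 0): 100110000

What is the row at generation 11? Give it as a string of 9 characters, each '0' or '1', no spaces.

Gen 0: 100110000
Gen 1 (rule 218): 011111000
Gen 2 (rule 210): 101111100
Gen 3 (rule 218): 001111110
Gen 4 (rule 210): 010111111
Gen 5 (rule 218): 100111111
Gen 6 (rule 210): 011011111
Gen 7 (rule 218): 111011111
Gen 8 (rule 210): 011001111
Gen 9 (rule 218): 111111111
Gen 10 (rule 210): 011111111
Gen 11 (rule 218): 111111111

Answer: 111111111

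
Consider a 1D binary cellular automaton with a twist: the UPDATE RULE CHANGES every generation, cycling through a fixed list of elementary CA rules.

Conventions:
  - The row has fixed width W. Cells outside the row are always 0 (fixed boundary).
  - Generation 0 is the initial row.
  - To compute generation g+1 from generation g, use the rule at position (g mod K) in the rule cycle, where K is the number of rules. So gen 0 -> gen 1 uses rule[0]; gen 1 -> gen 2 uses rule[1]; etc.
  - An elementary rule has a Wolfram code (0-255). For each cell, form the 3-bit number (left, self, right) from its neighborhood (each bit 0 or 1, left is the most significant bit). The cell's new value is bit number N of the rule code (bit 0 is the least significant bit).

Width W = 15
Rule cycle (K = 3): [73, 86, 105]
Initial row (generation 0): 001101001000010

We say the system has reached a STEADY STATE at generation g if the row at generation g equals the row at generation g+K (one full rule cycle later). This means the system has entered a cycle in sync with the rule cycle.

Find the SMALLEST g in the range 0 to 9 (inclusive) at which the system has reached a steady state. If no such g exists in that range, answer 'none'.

Answer: none

Derivation:
Gen 0: 001101001000010
Gen 1 (rule 73): 101100000011000
Gen 2 (rule 86): 100110000101100
Gen 3 (rule 105): 000110110011101
Gen 4 (rule 73): 110110110010100
Gen 5 (rule 86): 010010011110110
Gen 6 (rule 105): 000000010011110
Gen 7 (rule 73): 111111000010010
Gen 8 (rule 86): 000001100111111
Gen 9 (rule 105): 111101100100001
Gen 10 (rule 73): 100101100001100
Gen 11 (rule 86): 111100110010110
Gen 12 (rule 105): 100100110001110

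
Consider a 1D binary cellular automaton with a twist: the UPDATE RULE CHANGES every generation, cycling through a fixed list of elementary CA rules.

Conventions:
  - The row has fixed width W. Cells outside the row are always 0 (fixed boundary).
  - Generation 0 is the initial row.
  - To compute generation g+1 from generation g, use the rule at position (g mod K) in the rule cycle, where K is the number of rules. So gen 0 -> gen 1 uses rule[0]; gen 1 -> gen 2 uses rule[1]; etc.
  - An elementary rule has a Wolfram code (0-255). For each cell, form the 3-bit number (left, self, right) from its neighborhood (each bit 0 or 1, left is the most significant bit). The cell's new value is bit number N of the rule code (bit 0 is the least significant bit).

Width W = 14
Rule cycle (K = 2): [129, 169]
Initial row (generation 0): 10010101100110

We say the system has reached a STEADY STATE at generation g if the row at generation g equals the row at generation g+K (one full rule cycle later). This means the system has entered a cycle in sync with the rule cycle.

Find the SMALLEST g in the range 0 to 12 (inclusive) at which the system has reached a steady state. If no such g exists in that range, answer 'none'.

Gen 0: 10010101100110
Gen 1 (rule 129): 00000000000000
Gen 2 (rule 169): 11111111111111
Gen 3 (rule 129): 01111111111110
Gen 4 (rule 169): 01111111111100
Gen 5 (rule 129): 00111111111001
Gen 6 (rule 169): 10111111110000
Gen 7 (rule 129): 00011111100111
Gen 8 (rule 169): 11011111000110
Gen 9 (rule 129): 00001110010000
Gen 10 (rule 169): 11101100000111
Gen 11 (rule 129): 01000001110010
Gen 12 (rule 169): 00011101100000
Gen 13 (rule 129): 11001000001111
Gen 14 (rule 169): 10000011101110

Answer: none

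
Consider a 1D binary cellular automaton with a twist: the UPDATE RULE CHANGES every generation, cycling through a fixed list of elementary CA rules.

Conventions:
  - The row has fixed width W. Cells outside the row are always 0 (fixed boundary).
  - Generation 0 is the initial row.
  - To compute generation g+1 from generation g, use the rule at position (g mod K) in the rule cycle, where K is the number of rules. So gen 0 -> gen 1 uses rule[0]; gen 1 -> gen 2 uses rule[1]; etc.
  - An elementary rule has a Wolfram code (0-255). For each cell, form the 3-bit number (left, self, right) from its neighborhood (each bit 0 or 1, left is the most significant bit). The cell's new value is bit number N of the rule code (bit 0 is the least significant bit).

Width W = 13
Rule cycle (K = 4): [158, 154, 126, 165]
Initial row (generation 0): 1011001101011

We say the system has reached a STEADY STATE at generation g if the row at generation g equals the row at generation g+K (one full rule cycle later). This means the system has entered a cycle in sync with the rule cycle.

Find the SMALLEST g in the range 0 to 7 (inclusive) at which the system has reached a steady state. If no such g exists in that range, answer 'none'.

Answer: none

Derivation:
Gen 0: 1011001101011
Gen 1 (rule 158): 1010111001010
Gen 2 (rule 154): 0000110110001
Gen 3 (rule 126): 0001111111011
Gen 4 (rule 165): 1100111110100
Gen 5 (rule 158): 1011111100110
Gen 6 (rule 154): 0011111011101
Gen 7 (rule 126): 0110001110111
Gen 8 (rule 165): 0000100101010
Gen 9 (rule 158): 0001111101011
Gen 10 (rule 154): 0011111000010
Gen 11 (rule 126): 0110001100111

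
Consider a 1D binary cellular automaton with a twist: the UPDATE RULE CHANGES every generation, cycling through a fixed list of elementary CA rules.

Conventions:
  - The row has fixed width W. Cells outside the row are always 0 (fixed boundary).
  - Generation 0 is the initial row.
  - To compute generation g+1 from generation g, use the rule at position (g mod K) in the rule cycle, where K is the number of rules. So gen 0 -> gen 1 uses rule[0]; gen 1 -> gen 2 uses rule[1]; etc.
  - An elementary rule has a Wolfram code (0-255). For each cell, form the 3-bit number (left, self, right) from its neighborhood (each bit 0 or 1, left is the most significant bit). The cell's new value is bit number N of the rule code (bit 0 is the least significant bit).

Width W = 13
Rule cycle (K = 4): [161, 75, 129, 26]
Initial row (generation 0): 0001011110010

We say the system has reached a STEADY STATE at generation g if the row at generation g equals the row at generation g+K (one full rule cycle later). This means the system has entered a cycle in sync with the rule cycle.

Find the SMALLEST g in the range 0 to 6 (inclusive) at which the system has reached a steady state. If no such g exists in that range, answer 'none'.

Gen 0: 0001011110010
Gen 1 (rule 161): 1100101100000
Gen 2 (rule 75): 1101001101111
Gen 3 (rule 129): 0000000000110
Gen 4 (rule 26): 0000000001101
Gen 5 (rule 161): 1111111100010
Gen 6 (rule 75): 1000000101100
Gen 7 (rule 129): 0011110000001
Gen 8 (rule 26): 0110001000010
Gen 9 (rule 161): 0000100011000
Gen 10 (rule 75): 1111001111011

Answer: none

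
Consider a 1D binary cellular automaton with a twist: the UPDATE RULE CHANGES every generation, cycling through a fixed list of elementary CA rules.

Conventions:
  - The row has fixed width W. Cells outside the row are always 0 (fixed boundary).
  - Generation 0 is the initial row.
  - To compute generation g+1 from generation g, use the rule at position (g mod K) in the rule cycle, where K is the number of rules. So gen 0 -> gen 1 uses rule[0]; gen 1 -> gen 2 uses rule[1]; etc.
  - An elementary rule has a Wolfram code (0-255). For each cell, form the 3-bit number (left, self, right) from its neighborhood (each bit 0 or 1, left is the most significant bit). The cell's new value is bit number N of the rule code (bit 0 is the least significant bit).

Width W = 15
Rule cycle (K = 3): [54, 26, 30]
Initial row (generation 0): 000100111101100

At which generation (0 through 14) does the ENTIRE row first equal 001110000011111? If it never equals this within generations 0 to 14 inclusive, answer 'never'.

Gen 0: 000100111101100
Gen 1 (rule 54): 001111000010010
Gen 2 (rule 26): 011000100101101
Gen 3 (rule 30): 110101111101001
Gen 4 (rule 54): 001110000011111
Gen 5 (rule 26): 011001000110000
Gen 6 (rule 30): 110111101101000
Gen 7 (rule 54): 001000010011100
Gen 8 (rule 26): 010100101110010
Gen 9 (rule 30): 110111101001111
Gen 10 (rule 54): 001000011110000
Gen 11 (rule 26): 010100110001000
Gen 12 (rule 30): 110111101011100
Gen 13 (rule 54): 001000011100010
Gen 14 (rule 26): 010100110010101

Answer: 4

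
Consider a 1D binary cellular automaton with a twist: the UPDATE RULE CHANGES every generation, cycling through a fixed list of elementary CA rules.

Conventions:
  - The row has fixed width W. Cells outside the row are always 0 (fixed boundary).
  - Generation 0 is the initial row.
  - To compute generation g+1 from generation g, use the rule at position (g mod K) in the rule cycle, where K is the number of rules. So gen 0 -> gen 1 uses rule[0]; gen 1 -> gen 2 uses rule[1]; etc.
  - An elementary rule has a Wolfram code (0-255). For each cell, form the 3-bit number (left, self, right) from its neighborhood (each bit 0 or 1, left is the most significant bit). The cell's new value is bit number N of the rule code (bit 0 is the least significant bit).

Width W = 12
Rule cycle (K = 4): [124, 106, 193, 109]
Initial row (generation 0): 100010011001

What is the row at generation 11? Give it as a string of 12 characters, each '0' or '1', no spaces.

Answer: 011011111000

Derivation:
Gen 0: 100010011001
Gen 1 (rule 124): 110011011101
Gen 2 (rule 106): 110111110110
Gen 3 (rule 193): 010011110010
Gen 4 (rule 109): 010010010010
Gen 5 (rule 124): 011011011011
Gen 6 (rule 106): 111111111111
Gen 7 (rule 193): 011111111111
Gen 8 (rule 109): 010000000001
Gen 9 (rule 124): 011000000001
Gen 10 (rule 106): 111000000010
Gen 11 (rule 193): 011011111000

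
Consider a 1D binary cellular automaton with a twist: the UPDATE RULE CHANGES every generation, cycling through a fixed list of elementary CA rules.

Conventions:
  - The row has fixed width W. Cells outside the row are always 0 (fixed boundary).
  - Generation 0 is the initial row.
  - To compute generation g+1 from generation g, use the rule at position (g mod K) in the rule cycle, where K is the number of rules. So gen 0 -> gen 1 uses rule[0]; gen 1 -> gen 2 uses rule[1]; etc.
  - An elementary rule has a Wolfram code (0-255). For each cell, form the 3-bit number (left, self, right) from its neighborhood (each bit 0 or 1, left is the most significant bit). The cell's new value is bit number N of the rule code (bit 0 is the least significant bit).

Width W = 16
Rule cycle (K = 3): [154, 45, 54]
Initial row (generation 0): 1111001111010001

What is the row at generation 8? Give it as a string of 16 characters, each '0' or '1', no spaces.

Answer: 1110110010110010

Derivation:
Gen 0: 1111001111010001
Gen 1 (rule 154): 1110111110001010
Gen 2 (rule 45): 1001100000101110
Gen 3 (rule 54): 1110010001110001
Gen 4 (rule 154): 1101101011101010
Gen 5 (rule 45): 1011011110011110
Gen 6 (rule 54): 1100100001100001
Gen 7 (rule 154): 1011010011010010
Gen 8 (rule 45): 1110110010110010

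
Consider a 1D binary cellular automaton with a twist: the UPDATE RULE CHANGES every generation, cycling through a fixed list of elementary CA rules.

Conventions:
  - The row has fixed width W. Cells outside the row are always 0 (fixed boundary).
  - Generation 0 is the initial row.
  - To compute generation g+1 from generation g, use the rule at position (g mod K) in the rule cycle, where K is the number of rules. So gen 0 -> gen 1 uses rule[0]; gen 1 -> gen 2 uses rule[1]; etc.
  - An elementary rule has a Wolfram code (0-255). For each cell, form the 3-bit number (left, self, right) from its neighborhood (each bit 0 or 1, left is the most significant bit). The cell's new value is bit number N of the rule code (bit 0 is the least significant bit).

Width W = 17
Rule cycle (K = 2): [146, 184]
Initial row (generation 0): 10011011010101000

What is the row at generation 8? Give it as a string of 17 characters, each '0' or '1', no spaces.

Gen 0: 10011011010101000
Gen 1 (rule 146): 01100000000000100
Gen 2 (rule 184): 01010000000000010
Gen 3 (rule 146): 10001000000000101
Gen 4 (rule 184): 01000100000000010
Gen 5 (rule 146): 10101010000000101
Gen 6 (rule 184): 01010101000000010
Gen 7 (rule 146): 10000000100000101
Gen 8 (rule 184): 01000000010000010

Answer: 01000000010000010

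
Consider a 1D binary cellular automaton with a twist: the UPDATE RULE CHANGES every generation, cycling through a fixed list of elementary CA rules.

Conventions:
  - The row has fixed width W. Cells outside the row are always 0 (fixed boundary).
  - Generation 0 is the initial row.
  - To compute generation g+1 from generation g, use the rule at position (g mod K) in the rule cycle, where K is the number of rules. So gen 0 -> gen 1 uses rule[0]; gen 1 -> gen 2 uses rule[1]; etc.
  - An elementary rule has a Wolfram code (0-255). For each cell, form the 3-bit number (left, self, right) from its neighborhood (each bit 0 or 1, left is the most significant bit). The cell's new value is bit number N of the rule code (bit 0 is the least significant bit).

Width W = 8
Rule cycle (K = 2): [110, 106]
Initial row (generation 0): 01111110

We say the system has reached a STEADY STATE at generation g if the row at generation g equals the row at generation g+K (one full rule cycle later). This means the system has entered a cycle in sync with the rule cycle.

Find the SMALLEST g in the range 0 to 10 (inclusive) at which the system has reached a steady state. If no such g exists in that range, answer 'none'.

Answer: none

Derivation:
Gen 0: 01111110
Gen 1 (rule 110): 11000010
Gen 2 (rule 106): 11000100
Gen 3 (rule 110): 11001100
Gen 4 (rule 106): 11011100
Gen 5 (rule 110): 11110100
Gen 6 (rule 106): 10011000
Gen 7 (rule 110): 10111000
Gen 8 (rule 106): 01101000
Gen 9 (rule 110): 11111000
Gen 10 (rule 106): 10001000
Gen 11 (rule 110): 10011000
Gen 12 (rule 106): 00111000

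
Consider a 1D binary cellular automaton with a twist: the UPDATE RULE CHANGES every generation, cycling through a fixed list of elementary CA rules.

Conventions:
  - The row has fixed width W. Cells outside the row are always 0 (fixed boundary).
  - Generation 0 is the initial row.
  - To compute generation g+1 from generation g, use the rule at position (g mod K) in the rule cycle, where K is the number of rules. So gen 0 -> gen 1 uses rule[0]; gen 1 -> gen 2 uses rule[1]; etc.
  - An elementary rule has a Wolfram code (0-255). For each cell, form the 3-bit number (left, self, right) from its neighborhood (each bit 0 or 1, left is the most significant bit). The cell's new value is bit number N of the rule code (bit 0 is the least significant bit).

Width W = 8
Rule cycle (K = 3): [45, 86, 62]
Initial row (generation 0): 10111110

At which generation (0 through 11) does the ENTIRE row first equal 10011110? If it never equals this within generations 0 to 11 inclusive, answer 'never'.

Answer: never

Derivation:
Gen 0: 10111110
Gen 1 (rule 45): 11100000
Gen 2 (rule 86): 00110000
Gen 3 (rule 62): 01101000
Gen 4 (rule 45): 01011011
Gen 5 (rule 86): 11001001
Gen 6 (rule 62): 10111111
Gen 7 (rule 45): 11100000
Gen 8 (rule 86): 00110000
Gen 9 (rule 62): 01101000
Gen 10 (rule 45): 01011011
Gen 11 (rule 86): 11001001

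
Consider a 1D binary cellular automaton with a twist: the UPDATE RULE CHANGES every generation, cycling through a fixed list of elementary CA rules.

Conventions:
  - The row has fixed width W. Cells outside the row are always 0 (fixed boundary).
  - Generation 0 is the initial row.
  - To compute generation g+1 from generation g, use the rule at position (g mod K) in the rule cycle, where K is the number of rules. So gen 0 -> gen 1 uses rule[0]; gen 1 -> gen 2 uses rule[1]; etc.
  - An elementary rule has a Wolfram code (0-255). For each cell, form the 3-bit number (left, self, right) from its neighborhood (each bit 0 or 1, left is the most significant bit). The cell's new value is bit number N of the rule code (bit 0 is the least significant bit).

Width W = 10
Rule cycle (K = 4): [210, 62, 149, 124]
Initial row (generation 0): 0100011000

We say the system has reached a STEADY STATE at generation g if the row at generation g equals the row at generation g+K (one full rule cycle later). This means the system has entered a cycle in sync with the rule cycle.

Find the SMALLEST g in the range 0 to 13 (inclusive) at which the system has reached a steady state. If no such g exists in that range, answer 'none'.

Gen 0: 0100011000
Gen 1 (rule 210): 1010101100
Gen 2 (rule 62): 1111111010
Gen 3 (rule 149): 0111110011
Gen 4 (rule 124): 0100011011
Gen 5 (rule 210): 1010101001
Gen 6 (rule 62): 1111111111
Gen 7 (rule 149): 0111111110
Gen 8 (rule 124): 0100000011
Gen 9 (rule 210): 1010000101
Gen 10 (rule 62): 1111001111
Gen 11 (rule 149): 0110100110
Gen 12 (rule 124): 0111110111
Gen 13 (rule 210): 1011110011
Gen 14 (rule 62): 1110001110
Gen 15 (rule 149): 0101100101
Gen 16 (rule 124): 0111110111
Gen 17 (rule 210): 1011110011

Answer: 12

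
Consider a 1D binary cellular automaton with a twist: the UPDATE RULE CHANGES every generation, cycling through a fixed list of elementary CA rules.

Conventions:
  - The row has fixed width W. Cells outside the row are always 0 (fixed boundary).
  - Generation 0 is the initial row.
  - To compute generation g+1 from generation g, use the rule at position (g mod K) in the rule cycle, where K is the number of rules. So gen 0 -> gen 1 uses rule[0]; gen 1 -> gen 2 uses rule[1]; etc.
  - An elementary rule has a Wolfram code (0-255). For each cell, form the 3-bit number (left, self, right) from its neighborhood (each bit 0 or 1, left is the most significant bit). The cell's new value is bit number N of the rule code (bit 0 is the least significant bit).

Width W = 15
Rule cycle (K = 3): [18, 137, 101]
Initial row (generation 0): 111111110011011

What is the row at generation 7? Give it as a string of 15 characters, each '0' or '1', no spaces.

Answer: 001000000000000

Derivation:
Gen 0: 111111110011011
Gen 1 (rule 18): 000000001100000
Gen 2 (rule 137): 111111101001111
Gen 3 (rule 101): 000000111000001
Gen 4 (rule 18): 000001000100010
Gen 5 (rule 137): 111100010001000
Gen 6 (rule 101): 000101010101011
Gen 7 (rule 18): 001000000000000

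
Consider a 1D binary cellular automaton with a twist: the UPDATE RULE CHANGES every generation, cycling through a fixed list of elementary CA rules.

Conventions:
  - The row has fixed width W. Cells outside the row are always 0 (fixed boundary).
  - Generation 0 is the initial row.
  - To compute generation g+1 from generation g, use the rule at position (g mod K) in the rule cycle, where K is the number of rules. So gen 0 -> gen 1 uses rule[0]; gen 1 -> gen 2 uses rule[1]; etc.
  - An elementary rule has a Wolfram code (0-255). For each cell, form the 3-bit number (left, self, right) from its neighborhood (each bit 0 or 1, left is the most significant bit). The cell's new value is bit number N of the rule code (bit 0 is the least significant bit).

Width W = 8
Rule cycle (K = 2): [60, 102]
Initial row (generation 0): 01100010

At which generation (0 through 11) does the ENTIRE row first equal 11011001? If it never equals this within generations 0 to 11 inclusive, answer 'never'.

Gen 0: 01100010
Gen 1 (rule 60): 01010011
Gen 2 (rule 102): 11110101
Gen 3 (rule 60): 10001111
Gen 4 (rule 102): 10010001
Gen 5 (rule 60): 11011001
Gen 6 (rule 102): 01101011
Gen 7 (rule 60): 01011110
Gen 8 (rule 102): 11100010
Gen 9 (rule 60): 10010011
Gen 10 (rule 102): 10110101
Gen 11 (rule 60): 11101111

Answer: 5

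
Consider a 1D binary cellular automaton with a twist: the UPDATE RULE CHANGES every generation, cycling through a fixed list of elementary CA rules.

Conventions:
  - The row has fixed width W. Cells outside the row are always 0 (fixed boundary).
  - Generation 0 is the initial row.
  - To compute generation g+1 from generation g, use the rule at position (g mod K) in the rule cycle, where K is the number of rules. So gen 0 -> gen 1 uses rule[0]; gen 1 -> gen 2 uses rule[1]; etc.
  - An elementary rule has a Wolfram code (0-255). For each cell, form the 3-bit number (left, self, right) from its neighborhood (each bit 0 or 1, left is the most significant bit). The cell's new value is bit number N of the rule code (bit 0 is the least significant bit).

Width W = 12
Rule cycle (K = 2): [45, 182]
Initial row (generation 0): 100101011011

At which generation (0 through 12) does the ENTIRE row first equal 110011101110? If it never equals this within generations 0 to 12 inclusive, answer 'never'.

Answer: 6

Derivation:
Gen 0: 100101011011
Gen 1 (rule 45): 100111110110
Gen 2 (rule 182): 111011101001
Gen 3 (rule 45): 100110011001
Gen 4 (rule 182): 111001100111
Gen 5 (rule 45): 100001000100
Gen 6 (rule 182): 110011101110
Gen 7 (rule 45): 100010011000
Gen 8 (rule 182): 110111100100
Gen 9 (rule 45): 101100000101
Gen 10 (rule 182): 110010001111
Gen 11 (rule 45): 100010101000
Gen 12 (rule 182): 110111111100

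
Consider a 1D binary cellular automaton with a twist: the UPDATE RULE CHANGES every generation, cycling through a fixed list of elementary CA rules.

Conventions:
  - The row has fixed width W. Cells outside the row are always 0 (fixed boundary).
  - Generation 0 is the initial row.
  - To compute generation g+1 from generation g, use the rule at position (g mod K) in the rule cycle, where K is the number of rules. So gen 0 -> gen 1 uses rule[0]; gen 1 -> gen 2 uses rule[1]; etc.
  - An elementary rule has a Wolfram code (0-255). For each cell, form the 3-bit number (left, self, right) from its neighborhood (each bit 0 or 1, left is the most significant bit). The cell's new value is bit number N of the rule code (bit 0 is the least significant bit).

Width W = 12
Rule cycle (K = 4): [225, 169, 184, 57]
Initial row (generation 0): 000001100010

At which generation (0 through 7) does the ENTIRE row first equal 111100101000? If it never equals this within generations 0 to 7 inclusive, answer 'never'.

Answer: 1

Derivation:
Gen 0: 000001100010
Gen 1 (rule 225): 111100101000
Gen 2 (rule 169): 111000010011
Gen 3 (rule 184): 110100001010
Gen 4 (rule 57): 101011100101
Gen 5 (rule 225): 010101100010
Gen 6 (rule 169): 001011001000
Gen 7 (rule 184): 000110100100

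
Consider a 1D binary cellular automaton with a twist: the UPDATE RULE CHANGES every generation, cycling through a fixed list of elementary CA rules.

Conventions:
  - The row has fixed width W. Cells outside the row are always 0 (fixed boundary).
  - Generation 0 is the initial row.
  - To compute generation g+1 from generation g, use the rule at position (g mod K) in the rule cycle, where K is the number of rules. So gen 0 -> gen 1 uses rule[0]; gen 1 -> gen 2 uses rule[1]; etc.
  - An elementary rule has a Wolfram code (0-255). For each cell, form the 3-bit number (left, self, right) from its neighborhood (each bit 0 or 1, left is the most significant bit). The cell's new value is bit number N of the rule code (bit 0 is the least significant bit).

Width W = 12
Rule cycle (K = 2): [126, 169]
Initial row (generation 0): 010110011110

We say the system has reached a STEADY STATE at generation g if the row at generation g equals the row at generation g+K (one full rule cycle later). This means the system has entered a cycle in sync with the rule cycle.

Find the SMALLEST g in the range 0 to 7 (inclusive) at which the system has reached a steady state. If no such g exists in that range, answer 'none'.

Answer: none

Derivation:
Gen 0: 010110011110
Gen 1 (rule 126): 111111110011
Gen 2 (rule 169): 111111100010
Gen 3 (rule 126): 100000110111
Gen 4 (rule 169): 001110101110
Gen 5 (rule 126): 011011111011
Gen 6 (rule 169): 010111110110
Gen 7 (rule 126): 111100011111
Gen 8 (rule 169): 111001011110
Gen 9 (rule 126): 101111110011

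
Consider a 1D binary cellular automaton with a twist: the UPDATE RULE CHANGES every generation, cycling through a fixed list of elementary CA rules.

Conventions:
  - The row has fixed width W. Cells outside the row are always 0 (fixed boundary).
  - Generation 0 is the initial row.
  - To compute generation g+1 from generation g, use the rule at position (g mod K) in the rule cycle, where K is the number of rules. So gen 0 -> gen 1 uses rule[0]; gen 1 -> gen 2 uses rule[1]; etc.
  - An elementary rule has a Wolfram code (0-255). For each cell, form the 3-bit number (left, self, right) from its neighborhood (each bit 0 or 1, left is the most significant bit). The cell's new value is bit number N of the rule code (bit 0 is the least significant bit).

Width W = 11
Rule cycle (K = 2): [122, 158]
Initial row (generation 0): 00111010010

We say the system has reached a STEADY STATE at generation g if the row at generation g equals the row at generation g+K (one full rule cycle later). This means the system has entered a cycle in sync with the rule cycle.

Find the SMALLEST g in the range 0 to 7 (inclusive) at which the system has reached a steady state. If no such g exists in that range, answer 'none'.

Answer: none

Derivation:
Gen 0: 00111010010
Gen 1 (rule 122): 01101101101
Gen 2 (rule 158): 11001001001
Gen 3 (rule 122): 11110110110
Gen 4 (rule 158): 11100100101
Gen 5 (rule 122): 10111011010
Gen 6 (rule 158): 10110010011
Gen 7 (rule 122): 01111101111
Gen 8 (rule 158): 11111001110
Gen 9 (rule 122): 10001111011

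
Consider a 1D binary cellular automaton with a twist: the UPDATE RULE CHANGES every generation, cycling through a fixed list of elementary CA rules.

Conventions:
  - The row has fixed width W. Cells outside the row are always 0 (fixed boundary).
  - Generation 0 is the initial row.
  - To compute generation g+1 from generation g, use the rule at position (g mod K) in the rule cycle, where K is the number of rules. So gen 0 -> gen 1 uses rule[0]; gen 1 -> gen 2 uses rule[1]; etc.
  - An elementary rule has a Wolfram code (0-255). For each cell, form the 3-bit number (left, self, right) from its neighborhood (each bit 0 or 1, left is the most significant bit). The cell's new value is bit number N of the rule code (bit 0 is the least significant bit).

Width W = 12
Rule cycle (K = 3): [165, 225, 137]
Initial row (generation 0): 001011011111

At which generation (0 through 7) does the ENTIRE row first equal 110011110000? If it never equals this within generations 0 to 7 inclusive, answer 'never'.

Gen 0: 001011011111
Gen 1 (rule 165): 101100101110
Gen 2 (rule 225): 010100010110
Gen 3 (rule 137): 000001000100
Gen 4 (rule 165): 111101010101
Gen 5 (rule 225): 011110101010
Gen 6 (rule 137): 011100000000
Gen 7 (rule 165): 001001111111

Answer: never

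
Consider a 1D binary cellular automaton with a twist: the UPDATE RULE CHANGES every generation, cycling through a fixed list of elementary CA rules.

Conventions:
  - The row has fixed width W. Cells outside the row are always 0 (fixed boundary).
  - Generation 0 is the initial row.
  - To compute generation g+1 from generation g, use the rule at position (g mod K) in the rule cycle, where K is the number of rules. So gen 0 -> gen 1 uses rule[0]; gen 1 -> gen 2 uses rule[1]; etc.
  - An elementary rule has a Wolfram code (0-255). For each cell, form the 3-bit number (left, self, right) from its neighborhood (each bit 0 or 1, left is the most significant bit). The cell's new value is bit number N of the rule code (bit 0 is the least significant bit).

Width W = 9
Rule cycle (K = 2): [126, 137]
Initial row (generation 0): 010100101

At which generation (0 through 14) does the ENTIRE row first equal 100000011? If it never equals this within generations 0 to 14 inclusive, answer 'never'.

Answer: 3

Derivation:
Gen 0: 010100101
Gen 1 (rule 126): 111111111
Gen 2 (rule 137): 111111110
Gen 3 (rule 126): 100000011
Gen 4 (rule 137): 001111010
Gen 5 (rule 126): 011001111
Gen 6 (rule 137): 010001110
Gen 7 (rule 126): 111011011
Gen 8 (rule 137): 110010010
Gen 9 (rule 126): 111111111
Gen 10 (rule 137): 111111110
Gen 11 (rule 126): 100000011
Gen 12 (rule 137): 001111010
Gen 13 (rule 126): 011001111
Gen 14 (rule 137): 010001110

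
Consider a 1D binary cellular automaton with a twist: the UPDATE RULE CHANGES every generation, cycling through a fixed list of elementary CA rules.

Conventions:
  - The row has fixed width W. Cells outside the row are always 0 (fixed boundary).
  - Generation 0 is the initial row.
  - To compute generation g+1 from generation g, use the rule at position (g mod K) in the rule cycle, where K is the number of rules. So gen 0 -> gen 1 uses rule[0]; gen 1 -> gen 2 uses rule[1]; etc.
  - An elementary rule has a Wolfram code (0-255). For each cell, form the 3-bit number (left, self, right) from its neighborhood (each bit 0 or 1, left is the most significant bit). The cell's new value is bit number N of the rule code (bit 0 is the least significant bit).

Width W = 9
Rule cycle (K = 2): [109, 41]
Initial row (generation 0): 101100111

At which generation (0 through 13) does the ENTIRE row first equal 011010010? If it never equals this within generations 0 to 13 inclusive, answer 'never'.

Gen 0: 101100111
Gen 1 (rule 109): 111100101
Gen 2 (rule 41): 100000010
Gen 3 (rule 109): 101111010
Gen 4 (rule 41): 011000100
Gen 5 (rule 109): 011010101
Gen 6 (rule 41): 010101010
Gen 7 (rule 109): 011111110
Gen 8 (rule 41): 010000000
Gen 9 (rule 109): 010111111
Gen 10 (rule 41): 001100000
Gen 11 (rule 109): 101101111
Gen 12 (rule 41): 011011000
Gen 13 (rule 109): 011111011

Answer: never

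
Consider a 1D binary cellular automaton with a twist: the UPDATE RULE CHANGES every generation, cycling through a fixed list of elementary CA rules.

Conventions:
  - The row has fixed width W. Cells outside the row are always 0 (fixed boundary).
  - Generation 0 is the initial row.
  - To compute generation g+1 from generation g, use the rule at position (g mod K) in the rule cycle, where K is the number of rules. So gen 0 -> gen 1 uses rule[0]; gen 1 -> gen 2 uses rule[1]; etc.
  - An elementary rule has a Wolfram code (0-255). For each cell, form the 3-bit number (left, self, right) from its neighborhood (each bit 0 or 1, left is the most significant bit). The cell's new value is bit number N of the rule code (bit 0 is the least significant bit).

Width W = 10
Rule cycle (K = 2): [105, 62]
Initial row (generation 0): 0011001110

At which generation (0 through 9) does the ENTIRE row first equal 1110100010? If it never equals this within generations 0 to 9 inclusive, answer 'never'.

Gen 0: 0011001110
Gen 1 (rule 105): 1011001010
Gen 2 (rule 62): 1110111111
Gen 3 (rule 105): 1011100001
Gen 4 (rule 62): 1110010011
Gen 5 (rule 105): 1010000011
Gen 6 (rule 62): 1111000110
Gen 7 (rule 105): 1001010110
Gen 8 (rule 62): 1111111101
Gen 9 (rule 105): 1000000110

Answer: never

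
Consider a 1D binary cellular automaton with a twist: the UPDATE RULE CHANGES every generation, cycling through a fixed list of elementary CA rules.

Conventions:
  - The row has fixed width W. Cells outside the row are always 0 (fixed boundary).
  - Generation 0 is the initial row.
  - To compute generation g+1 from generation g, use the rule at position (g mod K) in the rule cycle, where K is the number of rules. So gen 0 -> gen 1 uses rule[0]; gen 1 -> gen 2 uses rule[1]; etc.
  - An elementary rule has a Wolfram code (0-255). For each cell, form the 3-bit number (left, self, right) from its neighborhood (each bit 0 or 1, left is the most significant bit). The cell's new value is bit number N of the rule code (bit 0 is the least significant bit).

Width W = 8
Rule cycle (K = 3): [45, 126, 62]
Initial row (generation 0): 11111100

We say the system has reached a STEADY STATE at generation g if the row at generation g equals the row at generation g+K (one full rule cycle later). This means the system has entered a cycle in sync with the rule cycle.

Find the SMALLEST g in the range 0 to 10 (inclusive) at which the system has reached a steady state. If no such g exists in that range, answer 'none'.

Gen 0: 11111100
Gen 1 (rule 45): 10000001
Gen 2 (rule 126): 11000011
Gen 3 (rule 62): 10100110
Gen 4 (rule 45): 11100100
Gen 5 (rule 126): 10111110
Gen 6 (rule 62): 11100001
Gen 7 (rule 45): 10001101
Gen 8 (rule 126): 11011111
Gen 9 (rule 62): 10110000
Gen 10 (rule 45): 11100111
Gen 11 (rule 126): 10111101
Gen 12 (rule 62): 11100011
Gen 13 (rule 45): 10001010

Answer: none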